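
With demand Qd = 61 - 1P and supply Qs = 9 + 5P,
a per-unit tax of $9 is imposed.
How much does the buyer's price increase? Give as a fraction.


With a per-unit tax, the buyer's price increase depends on relative slopes.
Supply slope: d = 5, Demand slope: b = 1
Buyer's price increase = d * tax / (b + d)
= 5 * 9 / (1 + 5)
= 45 / 6 = 15/2

15/2


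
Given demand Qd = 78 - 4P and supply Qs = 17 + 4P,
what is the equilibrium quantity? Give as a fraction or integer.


First find equilibrium price:
78 - 4P = 17 + 4P
P* = 61/8 = 61/8
Then substitute into demand:
Q* = 78 - 4 * 61/8 = 95/2

95/2


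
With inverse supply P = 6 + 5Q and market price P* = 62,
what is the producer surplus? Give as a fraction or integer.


Minimum supply price (at Q=0): P_min = 6
Quantity supplied at P* = 62:
Q* = (62 - 6)/5 = 56/5
PS = (1/2) * Q* * (P* - P_min)
PS = (1/2) * 56/5 * (62 - 6)
PS = (1/2) * 56/5 * 56 = 1568/5

1568/5


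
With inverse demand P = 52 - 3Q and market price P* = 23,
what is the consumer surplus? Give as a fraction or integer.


Maximum willingness to pay (at Q=0): P_max = 52
Quantity demanded at P* = 23:
Q* = (52 - 23)/3 = 29/3
CS = (1/2) * Q* * (P_max - P*)
CS = (1/2) * 29/3 * (52 - 23)
CS = (1/2) * 29/3 * 29 = 841/6

841/6


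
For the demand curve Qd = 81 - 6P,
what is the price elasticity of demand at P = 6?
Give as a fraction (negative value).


dQ/dP = -6
At P = 6: Q = 81 - 6*6 = 45
E = (dQ/dP)(P/Q) = (-6)(6/45) = -4/5

-4/5


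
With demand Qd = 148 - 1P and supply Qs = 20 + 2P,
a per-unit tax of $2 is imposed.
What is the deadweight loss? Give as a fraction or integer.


Pre-tax equilibrium quantity: Q* = 316/3
Post-tax equilibrium quantity: Q_tax = 104
Reduction in quantity: Q* - Q_tax = 4/3
DWL = (1/2) * tax * (Q* - Q_tax)
DWL = (1/2) * 2 * 4/3 = 4/3

4/3


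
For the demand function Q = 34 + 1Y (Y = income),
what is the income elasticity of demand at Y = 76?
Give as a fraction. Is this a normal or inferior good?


dQ/dY = 1
At Y = 76: Q = 34 + 1*76 = 110
Ey = (dQ/dY)(Y/Q) = 1 * 76 / 110 = 38/55
Since Ey > 0, this is a normal good.

38/55 (normal good)


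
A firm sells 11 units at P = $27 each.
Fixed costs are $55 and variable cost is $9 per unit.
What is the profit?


Total Revenue = P * Q = 27 * 11 = $297
Total Cost = FC + VC*Q = 55 + 9*11 = $154
Profit = TR - TC = 297 - 154 = $143

$143


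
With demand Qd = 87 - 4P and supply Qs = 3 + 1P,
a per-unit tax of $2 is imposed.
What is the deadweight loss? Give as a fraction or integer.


Pre-tax equilibrium quantity: Q* = 99/5
Post-tax equilibrium quantity: Q_tax = 91/5
Reduction in quantity: Q* - Q_tax = 8/5
DWL = (1/2) * tax * (Q* - Q_tax)
DWL = (1/2) * 2 * 8/5 = 8/5

8/5


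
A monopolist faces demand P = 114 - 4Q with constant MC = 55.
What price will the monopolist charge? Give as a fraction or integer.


MR = 114 - 8Q
Set MR = MC: 114 - 8Q = 55
Q* = 59/8
Substitute into demand:
P* = 114 - 4*59/8 = 169/2

169/2


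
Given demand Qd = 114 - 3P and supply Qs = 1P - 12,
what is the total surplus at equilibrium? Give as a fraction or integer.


Find equilibrium: 114 - 3P = 1P - 12
114 + 12 = 4P
P* = 126/4 = 63/2
Q* = 1*63/2 - 12 = 39/2
Inverse demand: P = 38 - Q/3, so P_max = 38
Inverse supply: P = 12 + Q/1, so P_min = 12
CS = (1/2) * 39/2 * (38 - 63/2) = 507/8
PS = (1/2) * 39/2 * (63/2 - 12) = 1521/8
TS = CS + PS = 507/8 + 1521/8 = 507/2

507/2


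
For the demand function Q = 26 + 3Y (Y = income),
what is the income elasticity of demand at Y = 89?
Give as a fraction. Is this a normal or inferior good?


dQ/dY = 3
At Y = 89: Q = 26 + 3*89 = 293
Ey = (dQ/dY)(Y/Q) = 3 * 89 / 293 = 267/293
Since Ey > 0, this is a normal good.

267/293 (normal good)


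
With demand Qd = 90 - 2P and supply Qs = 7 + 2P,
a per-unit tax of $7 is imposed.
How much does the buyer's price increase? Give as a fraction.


With a per-unit tax, the buyer's price increase depends on relative slopes.
Supply slope: d = 2, Demand slope: b = 2
Buyer's price increase = d * tax / (b + d)
= 2 * 7 / (2 + 2)
= 14 / 4 = 7/2

7/2


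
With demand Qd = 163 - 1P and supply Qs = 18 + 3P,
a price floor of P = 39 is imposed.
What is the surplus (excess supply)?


At P = 39:
Qd = 163 - 1*39 = 124
Qs = 18 + 3*39 = 135
Surplus = Qs - Qd = 135 - 124 = 11

11


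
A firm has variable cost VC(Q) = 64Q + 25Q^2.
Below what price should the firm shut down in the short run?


AVC(Q) = VC(Q)/Q = 64 + 25Q
AVC is increasing in Q, so minimum AVC is at Q -> 0+.
Min AVC = 64
The firm should shut down if P < 64.

64


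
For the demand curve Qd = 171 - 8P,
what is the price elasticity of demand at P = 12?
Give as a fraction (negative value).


dQ/dP = -8
At P = 12: Q = 171 - 8*12 = 75
E = (dQ/dP)(P/Q) = (-8)(12/75) = -32/25

-32/25


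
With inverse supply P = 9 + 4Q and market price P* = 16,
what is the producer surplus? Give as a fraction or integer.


Minimum supply price (at Q=0): P_min = 9
Quantity supplied at P* = 16:
Q* = (16 - 9)/4 = 7/4
PS = (1/2) * Q* * (P* - P_min)
PS = (1/2) * 7/4 * (16 - 9)
PS = (1/2) * 7/4 * 7 = 49/8

49/8


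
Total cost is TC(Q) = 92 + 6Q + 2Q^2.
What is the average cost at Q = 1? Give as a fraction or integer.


TC(1) = 92 + 6*1 + 2*1^2
TC(1) = 92 + 6 + 2 = 100
AC = TC/Q = 100/1 = 100

100


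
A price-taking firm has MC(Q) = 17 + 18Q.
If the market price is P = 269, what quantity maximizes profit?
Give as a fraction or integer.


In perfect competition, profit is maximized where P = MC.
269 = 17 + 18Q
252 = 18Q
Q* = 252/18 = 14

14


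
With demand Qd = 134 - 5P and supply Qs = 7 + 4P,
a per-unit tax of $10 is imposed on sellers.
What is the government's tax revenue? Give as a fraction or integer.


With tax on sellers, new supply: Qs' = 7 + 4(P - 10)
= 4P - 33
New equilibrium quantity:
Q_new = 371/9
Tax revenue = tax * Q_new = 10 * 371/9 = 3710/9

3710/9


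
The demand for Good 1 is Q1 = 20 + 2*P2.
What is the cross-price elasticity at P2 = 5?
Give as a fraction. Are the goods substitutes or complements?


dQ1/dP2 = 2
At P2 = 5: Q1 = 20 + 2*5 = 30
Exy = (dQ1/dP2)(P2/Q1) = 2 * 5 / 30 = 1/3
Since Exy > 0, the goods are substitutes.

1/3 (substitutes)


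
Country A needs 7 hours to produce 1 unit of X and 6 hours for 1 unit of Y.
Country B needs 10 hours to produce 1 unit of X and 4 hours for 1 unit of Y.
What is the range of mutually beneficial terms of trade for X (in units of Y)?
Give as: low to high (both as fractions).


Opportunity cost of X for Country A = hours_X / hours_Y = 7/6 = 7/6 units of Y
Opportunity cost of X for Country B = hours_X / hours_Y = 10/4 = 5/2 units of Y
Terms of trade must be between the two opportunity costs.
Range: 7/6 to 5/2

7/6 to 5/2


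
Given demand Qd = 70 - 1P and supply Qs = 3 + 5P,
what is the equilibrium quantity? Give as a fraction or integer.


First find equilibrium price:
70 - 1P = 3 + 5P
P* = 67/6 = 67/6
Then substitute into demand:
Q* = 70 - 1 * 67/6 = 353/6

353/6


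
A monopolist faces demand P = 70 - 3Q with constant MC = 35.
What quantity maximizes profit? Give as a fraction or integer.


TR = P*Q = (70 - 3Q)Q = 70Q - 3Q^2
MR = dTR/dQ = 70 - 6Q
Set MR = MC:
70 - 6Q = 35
35 = 6Q
Q* = 35/6 = 35/6

35/6


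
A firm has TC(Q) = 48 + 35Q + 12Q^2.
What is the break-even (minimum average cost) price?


AC(Q) = 48/Q + 35 + 12Q
To minimize: dAC/dQ = -48/Q^2 + 12 = 0
Q^2 = 48/12 = 4
Q* = 2
Min AC = 48/2 + 35 + 12*2
Min AC = 24 + 35 + 24 = 83

83


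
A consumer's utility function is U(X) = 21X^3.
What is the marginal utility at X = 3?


MU = dU/dX = 21*3*X^(3-1)
MU = 63*X^2
At X = 3:
MU = 63 * 3^2
MU = 63 * 9 = 567

567


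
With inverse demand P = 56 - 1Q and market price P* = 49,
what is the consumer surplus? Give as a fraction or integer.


Maximum willingness to pay (at Q=0): P_max = 56
Quantity demanded at P* = 49:
Q* = (56 - 49)/1 = 7
CS = (1/2) * Q* * (P_max - P*)
CS = (1/2) * 7 * (56 - 49)
CS = (1/2) * 7 * 7 = 49/2

49/2


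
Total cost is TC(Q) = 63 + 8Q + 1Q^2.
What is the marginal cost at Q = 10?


MC = dTC/dQ = 8 + 2*1*Q
At Q = 10:
MC = 8 + 2*10
MC = 8 + 20 = 28

28


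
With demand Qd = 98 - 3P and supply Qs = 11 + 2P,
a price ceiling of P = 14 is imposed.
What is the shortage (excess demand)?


At P = 14:
Qd = 98 - 3*14 = 56
Qs = 11 + 2*14 = 39
Shortage = Qd - Qs = 56 - 39 = 17

17


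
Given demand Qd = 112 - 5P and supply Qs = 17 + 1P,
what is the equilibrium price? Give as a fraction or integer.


At equilibrium, Qd = Qs.
112 - 5P = 17 + 1P
112 - 17 = 5P + 1P
95 = 6P
P* = 95/6 = 95/6

95/6


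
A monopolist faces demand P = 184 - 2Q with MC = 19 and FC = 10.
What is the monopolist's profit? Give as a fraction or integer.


MR = MC: 184 - 4Q = 19
Q* = 165/4
P* = 184 - 2*165/4 = 203/2
Profit = (P* - MC)*Q* - FC
= (203/2 - 19)*165/4 - 10
= 165/2*165/4 - 10
= 27225/8 - 10 = 27145/8

27145/8


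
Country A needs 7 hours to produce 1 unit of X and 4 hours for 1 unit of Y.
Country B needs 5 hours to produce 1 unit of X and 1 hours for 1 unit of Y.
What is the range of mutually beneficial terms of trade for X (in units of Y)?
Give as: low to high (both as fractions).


Opportunity cost of X for Country A = hours_X / hours_Y = 7/4 = 7/4 units of Y
Opportunity cost of X for Country B = hours_X / hours_Y = 5/1 = 5 units of Y
Terms of trade must be between the two opportunity costs.
Range: 7/4 to 5

7/4 to 5


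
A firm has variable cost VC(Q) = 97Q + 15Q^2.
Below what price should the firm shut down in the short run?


AVC(Q) = VC(Q)/Q = 97 + 15Q
AVC is increasing in Q, so minimum AVC is at Q -> 0+.
Min AVC = 97
The firm should shut down if P < 97.

97


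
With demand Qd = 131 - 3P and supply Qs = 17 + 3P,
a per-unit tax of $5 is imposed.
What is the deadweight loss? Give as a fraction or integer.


Pre-tax equilibrium quantity: Q* = 74
Post-tax equilibrium quantity: Q_tax = 133/2
Reduction in quantity: Q* - Q_tax = 15/2
DWL = (1/2) * tax * (Q* - Q_tax)
DWL = (1/2) * 5 * 15/2 = 75/4

75/4


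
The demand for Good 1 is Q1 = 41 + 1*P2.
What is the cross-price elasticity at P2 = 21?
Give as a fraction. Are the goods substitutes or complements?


dQ1/dP2 = 1
At P2 = 21: Q1 = 41 + 1*21 = 62
Exy = (dQ1/dP2)(P2/Q1) = 1 * 21 / 62 = 21/62
Since Exy > 0, the goods are substitutes.

21/62 (substitutes)


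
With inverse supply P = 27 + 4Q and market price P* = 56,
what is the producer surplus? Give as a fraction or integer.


Minimum supply price (at Q=0): P_min = 27
Quantity supplied at P* = 56:
Q* = (56 - 27)/4 = 29/4
PS = (1/2) * Q* * (P* - P_min)
PS = (1/2) * 29/4 * (56 - 27)
PS = (1/2) * 29/4 * 29 = 841/8

841/8


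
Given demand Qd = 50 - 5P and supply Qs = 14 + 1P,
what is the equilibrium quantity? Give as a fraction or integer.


First find equilibrium price:
50 - 5P = 14 + 1P
P* = 36/6 = 6
Then substitute into demand:
Q* = 50 - 5 * 6 = 20

20


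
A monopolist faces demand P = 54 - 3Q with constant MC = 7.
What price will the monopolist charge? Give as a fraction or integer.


MR = 54 - 6Q
Set MR = MC: 54 - 6Q = 7
Q* = 47/6
Substitute into demand:
P* = 54 - 3*47/6 = 61/2

61/2


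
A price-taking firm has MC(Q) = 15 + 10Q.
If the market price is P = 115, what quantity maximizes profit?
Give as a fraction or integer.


In perfect competition, profit is maximized where P = MC.
115 = 15 + 10Q
100 = 10Q
Q* = 100/10 = 10

10


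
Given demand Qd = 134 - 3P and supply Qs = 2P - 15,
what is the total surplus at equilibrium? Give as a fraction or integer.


Find equilibrium: 134 - 3P = 2P - 15
134 + 15 = 5P
P* = 149/5 = 149/5
Q* = 2*149/5 - 15 = 223/5
Inverse demand: P = 134/3 - Q/3, so P_max = 134/3
Inverse supply: P = 15/2 + Q/2, so P_min = 15/2
CS = (1/2) * 223/5 * (134/3 - 149/5) = 49729/150
PS = (1/2) * 223/5 * (149/5 - 15/2) = 49729/100
TS = CS + PS = 49729/150 + 49729/100 = 49729/60

49729/60


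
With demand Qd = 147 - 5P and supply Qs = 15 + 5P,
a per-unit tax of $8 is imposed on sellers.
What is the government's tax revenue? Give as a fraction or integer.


With tax on sellers, new supply: Qs' = 15 + 5(P - 8)
= 5P - 25
New equilibrium quantity:
Q_new = 61
Tax revenue = tax * Q_new = 8 * 61 = 488

488


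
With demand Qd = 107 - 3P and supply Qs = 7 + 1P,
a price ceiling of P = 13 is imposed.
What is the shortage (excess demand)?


At P = 13:
Qd = 107 - 3*13 = 68
Qs = 7 + 1*13 = 20
Shortage = Qd - Qs = 68 - 20 = 48

48


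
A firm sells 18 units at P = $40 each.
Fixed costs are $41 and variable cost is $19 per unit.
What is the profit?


Total Revenue = P * Q = 40 * 18 = $720
Total Cost = FC + VC*Q = 41 + 19*18 = $383
Profit = TR - TC = 720 - 383 = $337

$337


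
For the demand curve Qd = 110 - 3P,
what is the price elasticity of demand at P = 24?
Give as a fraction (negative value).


dQ/dP = -3
At P = 24: Q = 110 - 3*24 = 38
E = (dQ/dP)(P/Q) = (-3)(24/38) = -36/19

-36/19


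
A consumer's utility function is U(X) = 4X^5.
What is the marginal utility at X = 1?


MU = dU/dX = 4*5*X^(5-1)
MU = 20*X^4
At X = 1:
MU = 20 * 1^4
MU = 20 * 1 = 20

20


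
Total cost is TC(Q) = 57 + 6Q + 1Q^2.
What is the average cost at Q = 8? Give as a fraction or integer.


TC(8) = 57 + 6*8 + 1*8^2
TC(8) = 57 + 48 + 64 = 169
AC = TC/Q = 169/8 = 169/8

169/8


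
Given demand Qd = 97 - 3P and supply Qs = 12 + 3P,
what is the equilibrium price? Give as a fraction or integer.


At equilibrium, Qd = Qs.
97 - 3P = 12 + 3P
97 - 12 = 3P + 3P
85 = 6P
P* = 85/6 = 85/6

85/6


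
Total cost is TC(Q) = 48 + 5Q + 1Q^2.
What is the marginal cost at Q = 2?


MC = dTC/dQ = 5 + 2*1*Q
At Q = 2:
MC = 5 + 2*2
MC = 5 + 4 = 9

9


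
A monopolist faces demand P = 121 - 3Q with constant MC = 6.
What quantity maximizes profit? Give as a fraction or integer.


TR = P*Q = (121 - 3Q)Q = 121Q - 3Q^2
MR = dTR/dQ = 121 - 6Q
Set MR = MC:
121 - 6Q = 6
115 = 6Q
Q* = 115/6 = 115/6

115/6


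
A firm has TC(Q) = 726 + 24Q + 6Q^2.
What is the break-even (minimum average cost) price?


AC(Q) = 726/Q + 24 + 6Q
To minimize: dAC/dQ = -726/Q^2 + 6 = 0
Q^2 = 726/6 = 121
Q* = 11
Min AC = 726/11 + 24 + 6*11
Min AC = 66 + 24 + 66 = 156

156


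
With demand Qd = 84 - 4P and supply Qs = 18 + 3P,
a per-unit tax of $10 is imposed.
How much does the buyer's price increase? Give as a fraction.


With a per-unit tax, the buyer's price increase depends on relative slopes.
Supply slope: d = 3, Demand slope: b = 4
Buyer's price increase = d * tax / (b + d)
= 3 * 10 / (4 + 3)
= 30 / 7 = 30/7

30/7


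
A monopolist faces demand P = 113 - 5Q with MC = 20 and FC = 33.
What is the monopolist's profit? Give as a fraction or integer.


MR = MC: 113 - 10Q = 20
Q* = 93/10
P* = 113 - 5*93/10 = 133/2
Profit = (P* - MC)*Q* - FC
= (133/2 - 20)*93/10 - 33
= 93/2*93/10 - 33
= 8649/20 - 33 = 7989/20

7989/20


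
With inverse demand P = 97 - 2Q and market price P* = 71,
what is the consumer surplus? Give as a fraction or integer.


Maximum willingness to pay (at Q=0): P_max = 97
Quantity demanded at P* = 71:
Q* = (97 - 71)/2 = 13
CS = (1/2) * Q* * (P_max - P*)
CS = (1/2) * 13 * (97 - 71)
CS = (1/2) * 13 * 26 = 169

169


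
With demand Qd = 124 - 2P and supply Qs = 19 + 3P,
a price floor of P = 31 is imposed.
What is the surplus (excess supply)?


At P = 31:
Qd = 124 - 2*31 = 62
Qs = 19 + 3*31 = 112
Surplus = Qs - Qd = 112 - 62 = 50

50


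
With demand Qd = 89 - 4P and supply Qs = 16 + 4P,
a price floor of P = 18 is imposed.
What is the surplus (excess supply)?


At P = 18:
Qd = 89 - 4*18 = 17
Qs = 16 + 4*18 = 88
Surplus = Qs - Qd = 88 - 17 = 71

71


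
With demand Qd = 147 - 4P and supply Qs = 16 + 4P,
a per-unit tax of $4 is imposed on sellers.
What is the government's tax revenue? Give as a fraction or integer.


With tax on sellers, new supply: Qs' = 16 + 4(P - 4)
= 0 + 4P
New equilibrium quantity:
Q_new = 147/2
Tax revenue = tax * Q_new = 4 * 147/2 = 294

294


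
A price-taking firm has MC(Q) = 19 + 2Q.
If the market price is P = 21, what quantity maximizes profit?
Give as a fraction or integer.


In perfect competition, profit is maximized where P = MC.
21 = 19 + 2Q
2 = 2Q
Q* = 2/2 = 1

1


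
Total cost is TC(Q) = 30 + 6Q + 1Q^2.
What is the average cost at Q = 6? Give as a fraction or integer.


TC(6) = 30 + 6*6 + 1*6^2
TC(6) = 30 + 36 + 36 = 102
AC = TC/Q = 102/6 = 17

17


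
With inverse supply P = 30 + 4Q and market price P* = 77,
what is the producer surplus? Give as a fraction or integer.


Minimum supply price (at Q=0): P_min = 30
Quantity supplied at P* = 77:
Q* = (77 - 30)/4 = 47/4
PS = (1/2) * Q* * (P* - P_min)
PS = (1/2) * 47/4 * (77 - 30)
PS = (1/2) * 47/4 * 47 = 2209/8

2209/8


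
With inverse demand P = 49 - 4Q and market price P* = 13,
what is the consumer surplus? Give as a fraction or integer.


Maximum willingness to pay (at Q=0): P_max = 49
Quantity demanded at P* = 13:
Q* = (49 - 13)/4 = 9
CS = (1/2) * Q* * (P_max - P*)
CS = (1/2) * 9 * (49 - 13)
CS = (1/2) * 9 * 36 = 162

162


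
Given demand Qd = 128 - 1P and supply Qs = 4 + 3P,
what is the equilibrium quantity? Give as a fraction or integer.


First find equilibrium price:
128 - 1P = 4 + 3P
P* = 124/4 = 31
Then substitute into demand:
Q* = 128 - 1 * 31 = 97

97


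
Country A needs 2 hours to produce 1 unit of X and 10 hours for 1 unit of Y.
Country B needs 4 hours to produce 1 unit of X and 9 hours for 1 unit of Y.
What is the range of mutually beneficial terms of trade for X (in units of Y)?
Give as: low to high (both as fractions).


Opportunity cost of X for Country A = hours_X / hours_Y = 2/10 = 1/5 units of Y
Opportunity cost of X for Country B = hours_X / hours_Y = 4/9 = 4/9 units of Y
Terms of trade must be between the two opportunity costs.
Range: 1/5 to 4/9

1/5 to 4/9


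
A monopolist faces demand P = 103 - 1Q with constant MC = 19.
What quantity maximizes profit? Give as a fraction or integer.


TR = P*Q = (103 - 1Q)Q = 103Q - 1Q^2
MR = dTR/dQ = 103 - 2Q
Set MR = MC:
103 - 2Q = 19
84 = 2Q
Q* = 84/2 = 42

42


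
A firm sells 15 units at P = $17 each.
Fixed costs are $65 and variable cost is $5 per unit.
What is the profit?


Total Revenue = P * Q = 17 * 15 = $255
Total Cost = FC + VC*Q = 65 + 5*15 = $140
Profit = TR - TC = 255 - 140 = $115

$115


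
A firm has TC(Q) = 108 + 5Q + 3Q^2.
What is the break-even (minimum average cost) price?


AC(Q) = 108/Q + 5 + 3Q
To minimize: dAC/dQ = -108/Q^2 + 3 = 0
Q^2 = 108/3 = 36
Q* = 6
Min AC = 108/6 + 5 + 3*6
Min AC = 18 + 5 + 18 = 41

41


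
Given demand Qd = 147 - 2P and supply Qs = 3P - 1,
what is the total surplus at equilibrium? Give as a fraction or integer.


Find equilibrium: 147 - 2P = 3P - 1
147 + 1 = 5P
P* = 148/5 = 148/5
Q* = 3*148/5 - 1 = 439/5
Inverse demand: P = 147/2 - Q/2, so P_max = 147/2
Inverse supply: P = 1/3 + Q/3, so P_min = 1/3
CS = (1/2) * 439/5 * (147/2 - 148/5) = 192721/100
PS = (1/2) * 439/5 * (148/5 - 1/3) = 192721/150
TS = CS + PS = 192721/100 + 192721/150 = 192721/60

192721/60


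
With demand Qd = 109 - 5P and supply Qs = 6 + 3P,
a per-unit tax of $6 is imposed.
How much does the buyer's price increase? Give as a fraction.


With a per-unit tax, the buyer's price increase depends on relative slopes.
Supply slope: d = 3, Demand slope: b = 5
Buyer's price increase = d * tax / (b + d)
= 3 * 6 / (5 + 3)
= 18 / 8 = 9/4

9/4


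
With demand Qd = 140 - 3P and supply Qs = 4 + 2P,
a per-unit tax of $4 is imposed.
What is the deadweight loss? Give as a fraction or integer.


Pre-tax equilibrium quantity: Q* = 292/5
Post-tax equilibrium quantity: Q_tax = 268/5
Reduction in quantity: Q* - Q_tax = 24/5
DWL = (1/2) * tax * (Q* - Q_tax)
DWL = (1/2) * 4 * 24/5 = 48/5

48/5


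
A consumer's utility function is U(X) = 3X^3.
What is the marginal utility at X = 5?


MU = dU/dX = 3*3*X^(3-1)
MU = 9*X^2
At X = 5:
MU = 9 * 5^2
MU = 9 * 25 = 225

225


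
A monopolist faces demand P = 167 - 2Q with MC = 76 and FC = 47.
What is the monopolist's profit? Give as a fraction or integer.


MR = MC: 167 - 4Q = 76
Q* = 91/4
P* = 167 - 2*91/4 = 243/2
Profit = (P* - MC)*Q* - FC
= (243/2 - 76)*91/4 - 47
= 91/2*91/4 - 47
= 8281/8 - 47 = 7905/8

7905/8


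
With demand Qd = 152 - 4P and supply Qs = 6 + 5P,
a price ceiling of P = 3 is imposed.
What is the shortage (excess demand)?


At P = 3:
Qd = 152 - 4*3 = 140
Qs = 6 + 5*3 = 21
Shortage = Qd - Qs = 140 - 21 = 119

119


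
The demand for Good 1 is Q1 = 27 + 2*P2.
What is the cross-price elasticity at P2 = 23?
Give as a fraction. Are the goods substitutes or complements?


dQ1/dP2 = 2
At P2 = 23: Q1 = 27 + 2*23 = 73
Exy = (dQ1/dP2)(P2/Q1) = 2 * 23 / 73 = 46/73
Since Exy > 0, the goods are substitutes.

46/73 (substitutes)


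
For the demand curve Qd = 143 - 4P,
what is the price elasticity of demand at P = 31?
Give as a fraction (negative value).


dQ/dP = -4
At P = 31: Q = 143 - 4*31 = 19
E = (dQ/dP)(P/Q) = (-4)(31/19) = -124/19

-124/19


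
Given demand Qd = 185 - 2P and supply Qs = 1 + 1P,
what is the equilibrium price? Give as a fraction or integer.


At equilibrium, Qd = Qs.
185 - 2P = 1 + 1P
185 - 1 = 2P + 1P
184 = 3P
P* = 184/3 = 184/3

184/3


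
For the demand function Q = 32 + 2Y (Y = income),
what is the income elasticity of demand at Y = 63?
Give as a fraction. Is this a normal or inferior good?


dQ/dY = 2
At Y = 63: Q = 32 + 2*63 = 158
Ey = (dQ/dY)(Y/Q) = 2 * 63 / 158 = 63/79
Since Ey > 0, this is a normal good.

63/79 (normal good)


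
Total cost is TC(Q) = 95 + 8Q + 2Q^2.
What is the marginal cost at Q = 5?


MC = dTC/dQ = 8 + 2*2*Q
At Q = 5:
MC = 8 + 4*5
MC = 8 + 20 = 28

28


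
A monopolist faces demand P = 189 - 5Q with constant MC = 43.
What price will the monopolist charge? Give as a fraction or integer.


MR = 189 - 10Q
Set MR = MC: 189 - 10Q = 43
Q* = 73/5
Substitute into demand:
P* = 189 - 5*73/5 = 116

116


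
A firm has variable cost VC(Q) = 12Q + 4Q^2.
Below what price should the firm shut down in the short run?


AVC(Q) = VC(Q)/Q = 12 + 4Q
AVC is increasing in Q, so minimum AVC is at Q -> 0+.
Min AVC = 12
The firm should shut down if P < 12.

12


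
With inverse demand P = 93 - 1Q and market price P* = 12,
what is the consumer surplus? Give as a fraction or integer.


Maximum willingness to pay (at Q=0): P_max = 93
Quantity demanded at P* = 12:
Q* = (93 - 12)/1 = 81
CS = (1/2) * Q* * (P_max - P*)
CS = (1/2) * 81 * (93 - 12)
CS = (1/2) * 81 * 81 = 6561/2

6561/2


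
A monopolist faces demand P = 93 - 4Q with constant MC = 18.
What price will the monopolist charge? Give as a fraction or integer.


MR = 93 - 8Q
Set MR = MC: 93 - 8Q = 18
Q* = 75/8
Substitute into demand:
P* = 93 - 4*75/8 = 111/2

111/2


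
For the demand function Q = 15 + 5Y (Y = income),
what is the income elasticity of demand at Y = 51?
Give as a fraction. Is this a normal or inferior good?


dQ/dY = 5
At Y = 51: Q = 15 + 5*51 = 270
Ey = (dQ/dY)(Y/Q) = 5 * 51 / 270 = 17/18
Since Ey > 0, this is a normal good.

17/18 (normal good)


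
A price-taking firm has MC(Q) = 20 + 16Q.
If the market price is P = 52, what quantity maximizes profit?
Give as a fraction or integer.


In perfect competition, profit is maximized where P = MC.
52 = 20 + 16Q
32 = 16Q
Q* = 32/16 = 2

2


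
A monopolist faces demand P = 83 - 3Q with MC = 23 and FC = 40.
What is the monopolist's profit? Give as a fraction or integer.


MR = MC: 83 - 6Q = 23
Q* = 10
P* = 83 - 3*10 = 53
Profit = (P* - MC)*Q* - FC
= (53 - 23)*10 - 40
= 30*10 - 40
= 300 - 40 = 260

260


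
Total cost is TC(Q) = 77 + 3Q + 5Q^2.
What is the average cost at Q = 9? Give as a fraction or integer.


TC(9) = 77 + 3*9 + 5*9^2
TC(9) = 77 + 27 + 405 = 509
AC = TC/Q = 509/9 = 509/9

509/9


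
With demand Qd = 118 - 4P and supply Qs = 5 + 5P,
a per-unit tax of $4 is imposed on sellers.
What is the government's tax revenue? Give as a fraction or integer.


With tax on sellers, new supply: Qs' = 5 + 5(P - 4)
= 5P - 15
New equilibrium quantity:
Q_new = 530/9
Tax revenue = tax * Q_new = 4 * 530/9 = 2120/9

2120/9


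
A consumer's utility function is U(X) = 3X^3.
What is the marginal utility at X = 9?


MU = dU/dX = 3*3*X^(3-1)
MU = 9*X^2
At X = 9:
MU = 9 * 9^2
MU = 9 * 81 = 729

729


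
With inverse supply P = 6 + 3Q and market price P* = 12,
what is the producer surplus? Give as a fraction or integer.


Minimum supply price (at Q=0): P_min = 6
Quantity supplied at P* = 12:
Q* = (12 - 6)/3 = 2
PS = (1/2) * Q* * (P* - P_min)
PS = (1/2) * 2 * (12 - 6)
PS = (1/2) * 2 * 6 = 6

6


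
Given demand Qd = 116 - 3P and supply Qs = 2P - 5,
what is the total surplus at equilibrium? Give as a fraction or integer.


Find equilibrium: 116 - 3P = 2P - 5
116 + 5 = 5P
P* = 121/5 = 121/5
Q* = 2*121/5 - 5 = 217/5
Inverse demand: P = 116/3 - Q/3, so P_max = 116/3
Inverse supply: P = 5/2 + Q/2, so P_min = 5/2
CS = (1/2) * 217/5 * (116/3 - 121/5) = 47089/150
PS = (1/2) * 217/5 * (121/5 - 5/2) = 47089/100
TS = CS + PS = 47089/150 + 47089/100 = 47089/60

47089/60


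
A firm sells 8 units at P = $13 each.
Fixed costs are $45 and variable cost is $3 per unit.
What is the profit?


Total Revenue = P * Q = 13 * 8 = $104
Total Cost = FC + VC*Q = 45 + 3*8 = $69
Profit = TR - TC = 104 - 69 = $35

$35


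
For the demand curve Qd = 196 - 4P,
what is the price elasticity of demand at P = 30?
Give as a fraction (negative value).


dQ/dP = -4
At P = 30: Q = 196 - 4*30 = 76
E = (dQ/dP)(P/Q) = (-4)(30/76) = -30/19

-30/19


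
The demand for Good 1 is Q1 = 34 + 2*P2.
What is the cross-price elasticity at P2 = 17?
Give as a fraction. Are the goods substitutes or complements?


dQ1/dP2 = 2
At P2 = 17: Q1 = 34 + 2*17 = 68
Exy = (dQ1/dP2)(P2/Q1) = 2 * 17 / 68 = 1/2
Since Exy > 0, the goods are substitutes.

1/2 (substitutes)


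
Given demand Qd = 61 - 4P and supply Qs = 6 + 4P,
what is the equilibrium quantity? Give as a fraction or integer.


First find equilibrium price:
61 - 4P = 6 + 4P
P* = 55/8 = 55/8
Then substitute into demand:
Q* = 61 - 4 * 55/8 = 67/2

67/2


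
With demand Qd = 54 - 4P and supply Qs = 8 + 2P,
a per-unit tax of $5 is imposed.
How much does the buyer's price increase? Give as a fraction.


With a per-unit tax, the buyer's price increase depends on relative slopes.
Supply slope: d = 2, Demand slope: b = 4
Buyer's price increase = d * tax / (b + d)
= 2 * 5 / (4 + 2)
= 10 / 6 = 5/3

5/3


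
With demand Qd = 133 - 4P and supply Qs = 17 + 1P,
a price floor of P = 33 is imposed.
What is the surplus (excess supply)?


At P = 33:
Qd = 133 - 4*33 = 1
Qs = 17 + 1*33 = 50
Surplus = Qs - Qd = 50 - 1 = 49

49


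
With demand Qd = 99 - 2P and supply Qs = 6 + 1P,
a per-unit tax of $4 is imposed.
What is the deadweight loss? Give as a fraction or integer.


Pre-tax equilibrium quantity: Q* = 37
Post-tax equilibrium quantity: Q_tax = 103/3
Reduction in quantity: Q* - Q_tax = 8/3
DWL = (1/2) * tax * (Q* - Q_tax)
DWL = (1/2) * 4 * 8/3 = 16/3

16/3


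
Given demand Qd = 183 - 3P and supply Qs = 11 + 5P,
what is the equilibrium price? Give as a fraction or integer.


At equilibrium, Qd = Qs.
183 - 3P = 11 + 5P
183 - 11 = 3P + 5P
172 = 8P
P* = 172/8 = 43/2

43/2


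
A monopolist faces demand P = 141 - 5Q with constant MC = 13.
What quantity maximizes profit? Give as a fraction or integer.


TR = P*Q = (141 - 5Q)Q = 141Q - 5Q^2
MR = dTR/dQ = 141 - 10Q
Set MR = MC:
141 - 10Q = 13
128 = 10Q
Q* = 128/10 = 64/5

64/5


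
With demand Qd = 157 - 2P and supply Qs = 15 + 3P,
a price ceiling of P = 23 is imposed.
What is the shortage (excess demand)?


At P = 23:
Qd = 157 - 2*23 = 111
Qs = 15 + 3*23 = 84
Shortage = Qd - Qs = 111 - 84 = 27

27


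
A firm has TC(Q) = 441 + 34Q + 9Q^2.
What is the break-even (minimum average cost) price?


AC(Q) = 441/Q + 34 + 9Q
To minimize: dAC/dQ = -441/Q^2 + 9 = 0
Q^2 = 441/9 = 49
Q* = 7
Min AC = 441/7 + 34 + 9*7
Min AC = 63 + 34 + 63 = 160

160


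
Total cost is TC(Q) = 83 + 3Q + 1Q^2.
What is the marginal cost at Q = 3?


MC = dTC/dQ = 3 + 2*1*Q
At Q = 3:
MC = 3 + 2*3
MC = 3 + 6 = 9

9


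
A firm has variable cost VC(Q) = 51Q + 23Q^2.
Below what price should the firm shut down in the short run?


AVC(Q) = VC(Q)/Q = 51 + 23Q
AVC is increasing in Q, so minimum AVC is at Q -> 0+.
Min AVC = 51
The firm should shut down if P < 51.

51


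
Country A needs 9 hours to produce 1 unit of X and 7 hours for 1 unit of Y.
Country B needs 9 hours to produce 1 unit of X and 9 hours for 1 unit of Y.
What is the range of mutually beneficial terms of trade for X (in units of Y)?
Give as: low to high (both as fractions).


Opportunity cost of X for Country A = hours_X / hours_Y = 9/7 = 9/7 units of Y
Opportunity cost of X for Country B = hours_X / hours_Y = 9/9 = 1 units of Y
Terms of trade must be between the two opportunity costs.
Range: 1 to 9/7

1 to 9/7


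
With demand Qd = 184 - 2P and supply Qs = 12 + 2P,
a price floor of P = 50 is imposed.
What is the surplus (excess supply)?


At P = 50:
Qd = 184 - 2*50 = 84
Qs = 12 + 2*50 = 112
Surplus = Qs - Qd = 112 - 84 = 28

28


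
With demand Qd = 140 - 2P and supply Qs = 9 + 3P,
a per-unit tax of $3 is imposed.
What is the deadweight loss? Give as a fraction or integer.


Pre-tax equilibrium quantity: Q* = 438/5
Post-tax equilibrium quantity: Q_tax = 84
Reduction in quantity: Q* - Q_tax = 18/5
DWL = (1/2) * tax * (Q* - Q_tax)
DWL = (1/2) * 3 * 18/5 = 27/5

27/5


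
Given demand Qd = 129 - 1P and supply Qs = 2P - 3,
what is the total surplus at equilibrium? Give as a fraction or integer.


Find equilibrium: 129 - 1P = 2P - 3
129 + 3 = 3P
P* = 132/3 = 44
Q* = 2*44 - 3 = 85
Inverse demand: P = 129 - Q/1, so P_max = 129
Inverse supply: P = 3/2 + Q/2, so P_min = 3/2
CS = (1/2) * 85 * (129 - 44) = 7225/2
PS = (1/2) * 85 * (44 - 3/2) = 7225/4
TS = CS + PS = 7225/2 + 7225/4 = 21675/4

21675/4


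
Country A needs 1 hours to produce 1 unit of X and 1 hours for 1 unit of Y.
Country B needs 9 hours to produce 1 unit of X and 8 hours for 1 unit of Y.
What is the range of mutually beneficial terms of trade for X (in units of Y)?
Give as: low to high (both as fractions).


Opportunity cost of X for Country A = hours_X / hours_Y = 1/1 = 1 units of Y
Opportunity cost of X for Country B = hours_X / hours_Y = 9/8 = 9/8 units of Y
Terms of trade must be between the two opportunity costs.
Range: 1 to 9/8

1 to 9/8


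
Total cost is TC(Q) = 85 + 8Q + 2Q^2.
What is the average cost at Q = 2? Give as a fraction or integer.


TC(2) = 85 + 8*2 + 2*2^2
TC(2) = 85 + 16 + 8 = 109
AC = TC/Q = 109/2 = 109/2

109/2


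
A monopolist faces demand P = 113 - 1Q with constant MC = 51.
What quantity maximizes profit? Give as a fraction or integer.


TR = P*Q = (113 - 1Q)Q = 113Q - 1Q^2
MR = dTR/dQ = 113 - 2Q
Set MR = MC:
113 - 2Q = 51
62 = 2Q
Q* = 62/2 = 31

31


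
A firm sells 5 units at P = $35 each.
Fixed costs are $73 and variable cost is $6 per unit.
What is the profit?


Total Revenue = P * Q = 35 * 5 = $175
Total Cost = FC + VC*Q = 73 + 6*5 = $103
Profit = TR - TC = 175 - 103 = $72

$72


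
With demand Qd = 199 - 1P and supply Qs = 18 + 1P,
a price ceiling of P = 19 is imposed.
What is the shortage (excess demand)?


At P = 19:
Qd = 199 - 1*19 = 180
Qs = 18 + 1*19 = 37
Shortage = Qd - Qs = 180 - 37 = 143

143


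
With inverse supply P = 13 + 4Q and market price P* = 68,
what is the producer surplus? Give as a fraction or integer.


Minimum supply price (at Q=0): P_min = 13
Quantity supplied at P* = 68:
Q* = (68 - 13)/4 = 55/4
PS = (1/2) * Q* * (P* - P_min)
PS = (1/2) * 55/4 * (68 - 13)
PS = (1/2) * 55/4 * 55 = 3025/8

3025/8


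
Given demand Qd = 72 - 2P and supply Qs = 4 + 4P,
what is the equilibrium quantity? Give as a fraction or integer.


First find equilibrium price:
72 - 2P = 4 + 4P
P* = 68/6 = 34/3
Then substitute into demand:
Q* = 72 - 2 * 34/3 = 148/3

148/3


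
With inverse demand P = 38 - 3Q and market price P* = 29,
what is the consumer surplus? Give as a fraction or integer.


Maximum willingness to pay (at Q=0): P_max = 38
Quantity demanded at P* = 29:
Q* = (38 - 29)/3 = 3
CS = (1/2) * Q* * (P_max - P*)
CS = (1/2) * 3 * (38 - 29)
CS = (1/2) * 3 * 9 = 27/2

27/2


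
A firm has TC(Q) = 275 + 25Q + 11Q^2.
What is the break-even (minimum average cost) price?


AC(Q) = 275/Q + 25 + 11Q
To minimize: dAC/dQ = -275/Q^2 + 11 = 0
Q^2 = 275/11 = 25
Q* = 5
Min AC = 275/5 + 25 + 11*5
Min AC = 55 + 25 + 55 = 135

135


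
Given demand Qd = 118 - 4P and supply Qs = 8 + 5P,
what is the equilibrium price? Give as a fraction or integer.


At equilibrium, Qd = Qs.
118 - 4P = 8 + 5P
118 - 8 = 4P + 5P
110 = 9P
P* = 110/9 = 110/9

110/9


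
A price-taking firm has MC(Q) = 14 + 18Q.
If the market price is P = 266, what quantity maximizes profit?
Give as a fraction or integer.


In perfect competition, profit is maximized where P = MC.
266 = 14 + 18Q
252 = 18Q
Q* = 252/18 = 14

14


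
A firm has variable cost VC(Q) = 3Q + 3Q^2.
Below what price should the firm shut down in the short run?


AVC(Q) = VC(Q)/Q = 3 + 3Q
AVC is increasing in Q, so minimum AVC is at Q -> 0+.
Min AVC = 3
The firm should shut down if P < 3.

3


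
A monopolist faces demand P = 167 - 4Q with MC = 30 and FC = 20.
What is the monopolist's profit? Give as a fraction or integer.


MR = MC: 167 - 8Q = 30
Q* = 137/8
P* = 167 - 4*137/8 = 197/2
Profit = (P* - MC)*Q* - FC
= (197/2 - 30)*137/8 - 20
= 137/2*137/8 - 20
= 18769/16 - 20 = 18449/16

18449/16


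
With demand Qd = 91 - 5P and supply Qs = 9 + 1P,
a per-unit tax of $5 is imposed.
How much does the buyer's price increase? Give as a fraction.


With a per-unit tax, the buyer's price increase depends on relative slopes.
Supply slope: d = 1, Demand slope: b = 5
Buyer's price increase = d * tax / (b + d)
= 1 * 5 / (5 + 1)
= 5 / 6 = 5/6

5/6


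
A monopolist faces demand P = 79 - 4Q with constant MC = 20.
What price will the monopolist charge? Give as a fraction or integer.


MR = 79 - 8Q
Set MR = MC: 79 - 8Q = 20
Q* = 59/8
Substitute into demand:
P* = 79 - 4*59/8 = 99/2

99/2


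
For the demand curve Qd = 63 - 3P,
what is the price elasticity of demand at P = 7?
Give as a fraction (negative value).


dQ/dP = -3
At P = 7: Q = 63 - 3*7 = 42
E = (dQ/dP)(P/Q) = (-3)(7/42) = -1/2

-1/2


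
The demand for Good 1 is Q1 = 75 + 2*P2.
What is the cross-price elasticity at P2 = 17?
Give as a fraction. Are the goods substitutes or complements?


dQ1/dP2 = 2
At P2 = 17: Q1 = 75 + 2*17 = 109
Exy = (dQ1/dP2)(P2/Q1) = 2 * 17 / 109 = 34/109
Since Exy > 0, the goods are substitutes.

34/109 (substitutes)


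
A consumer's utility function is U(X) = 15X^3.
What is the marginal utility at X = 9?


MU = dU/dX = 15*3*X^(3-1)
MU = 45*X^2
At X = 9:
MU = 45 * 9^2
MU = 45 * 81 = 3645

3645


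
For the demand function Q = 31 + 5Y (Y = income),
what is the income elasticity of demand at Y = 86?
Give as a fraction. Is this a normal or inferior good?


dQ/dY = 5
At Y = 86: Q = 31 + 5*86 = 461
Ey = (dQ/dY)(Y/Q) = 5 * 86 / 461 = 430/461
Since Ey > 0, this is a normal good.

430/461 (normal good)


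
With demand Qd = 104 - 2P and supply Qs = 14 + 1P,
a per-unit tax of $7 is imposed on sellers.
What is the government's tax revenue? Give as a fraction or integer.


With tax on sellers, new supply: Qs' = 14 + 1(P - 7)
= 7 + 1P
New equilibrium quantity:
Q_new = 118/3
Tax revenue = tax * Q_new = 7 * 118/3 = 826/3

826/3


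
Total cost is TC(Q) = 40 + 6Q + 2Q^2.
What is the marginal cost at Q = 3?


MC = dTC/dQ = 6 + 2*2*Q
At Q = 3:
MC = 6 + 4*3
MC = 6 + 12 = 18

18


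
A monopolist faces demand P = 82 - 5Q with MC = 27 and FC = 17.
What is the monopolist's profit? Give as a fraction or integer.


MR = MC: 82 - 10Q = 27
Q* = 11/2
P* = 82 - 5*11/2 = 109/2
Profit = (P* - MC)*Q* - FC
= (109/2 - 27)*11/2 - 17
= 55/2*11/2 - 17
= 605/4 - 17 = 537/4

537/4


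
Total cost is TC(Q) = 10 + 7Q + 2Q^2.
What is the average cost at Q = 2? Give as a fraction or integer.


TC(2) = 10 + 7*2 + 2*2^2
TC(2) = 10 + 14 + 8 = 32
AC = TC/Q = 32/2 = 16

16


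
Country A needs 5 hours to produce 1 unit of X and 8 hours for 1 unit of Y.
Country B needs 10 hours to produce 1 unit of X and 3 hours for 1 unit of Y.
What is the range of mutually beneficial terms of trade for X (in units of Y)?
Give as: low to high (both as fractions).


Opportunity cost of X for Country A = hours_X / hours_Y = 5/8 = 5/8 units of Y
Opportunity cost of X for Country B = hours_X / hours_Y = 10/3 = 10/3 units of Y
Terms of trade must be between the two opportunity costs.
Range: 5/8 to 10/3

5/8 to 10/3


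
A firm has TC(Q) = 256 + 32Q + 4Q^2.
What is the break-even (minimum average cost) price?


AC(Q) = 256/Q + 32 + 4Q
To minimize: dAC/dQ = -256/Q^2 + 4 = 0
Q^2 = 256/4 = 64
Q* = 8
Min AC = 256/8 + 32 + 4*8
Min AC = 32 + 32 + 32 = 96

96


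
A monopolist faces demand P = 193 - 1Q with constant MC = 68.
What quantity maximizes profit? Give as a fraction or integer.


TR = P*Q = (193 - 1Q)Q = 193Q - 1Q^2
MR = dTR/dQ = 193 - 2Q
Set MR = MC:
193 - 2Q = 68
125 = 2Q
Q* = 125/2 = 125/2

125/2


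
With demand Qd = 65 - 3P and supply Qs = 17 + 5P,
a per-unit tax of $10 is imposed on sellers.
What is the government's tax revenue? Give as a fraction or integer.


With tax on sellers, new supply: Qs' = 17 + 5(P - 10)
= 5P - 33
New equilibrium quantity:
Q_new = 113/4
Tax revenue = tax * Q_new = 10 * 113/4 = 565/2

565/2


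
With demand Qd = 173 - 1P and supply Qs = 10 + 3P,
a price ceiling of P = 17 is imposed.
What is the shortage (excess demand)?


At P = 17:
Qd = 173 - 1*17 = 156
Qs = 10 + 3*17 = 61
Shortage = Qd - Qs = 156 - 61 = 95

95


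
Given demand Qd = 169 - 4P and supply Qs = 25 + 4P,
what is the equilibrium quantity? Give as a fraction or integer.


First find equilibrium price:
169 - 4P = 25 + 4P
P* = 144/8 = 18
Then substitute into demand:
Q* = 169 - 4 * 18 = 97

97


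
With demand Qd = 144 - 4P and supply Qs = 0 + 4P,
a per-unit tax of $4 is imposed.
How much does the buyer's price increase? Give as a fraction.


With a per-unit tax, the buyer's price increase depends on relative slopes.
Supply slope: d = 4, Demand slope: b = 4
Buyer's price increase = d * tax / (b + d)
= 4 * 4 / (4 + 4)
= 16 / 8 = 2

2


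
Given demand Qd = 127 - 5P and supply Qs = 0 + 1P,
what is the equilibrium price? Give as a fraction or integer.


At equilibrium, Qd = Qs.
127 - 5P = 0 + 1P
127 - 0 = 5P + 1P
127 = 6P
P* = 127/6 = 127/6

127/6


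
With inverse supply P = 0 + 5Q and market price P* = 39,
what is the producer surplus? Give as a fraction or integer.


Minimum supply price (at Q=0): P_min = 0
Quantity supplied at P* = 39:
Q* = (39 - 0)/5 = 39/5
PS = (1/2) * Q* * (P* - P_min)
PS = (1/2) * 39/5 * (39 - 0)
PS = (1/2) * 39/5 * 39 = 1521/10

1521/10


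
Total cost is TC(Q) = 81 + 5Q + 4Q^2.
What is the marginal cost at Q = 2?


MC = dTC/dQ = 5 + 2*4*Q
At Q = 2:
MC = 5 + 8*2
MC = 5 + 16 = 21

21


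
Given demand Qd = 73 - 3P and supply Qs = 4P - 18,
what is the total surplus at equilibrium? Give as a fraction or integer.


Find equilibrium: 73 - 3P = 4P - 18
73 + 18 = 7P
P* = 91/7 = 13
Q* = 4*13 - 18 = 34
Inverse demand: P = 73/3 - Q/3, so P_max = 73/3
Inverse supply: P = 9/2 + Q/4, so P_min = 9/2
CS = (1/2) * 34 * (73/3 - 13) = 578/3
PS = (1/2) * 34 * (13 - 9/2) = 289/2
TS = CS + PS = 578/3 + 289/2 = 2023/6

2023/6


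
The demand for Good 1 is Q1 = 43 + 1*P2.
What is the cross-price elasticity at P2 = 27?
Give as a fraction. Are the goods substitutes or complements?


dQ1/dP2 = 1
At P2 = 27: Q1 = 43 + 1*27 = 70
Exy = (dQ1/dP2)(P2/Q1) = 1 * 27 / 70 = 27/70
Since Exy > 0, the goods are substitutes.

27/70 (substitutes)


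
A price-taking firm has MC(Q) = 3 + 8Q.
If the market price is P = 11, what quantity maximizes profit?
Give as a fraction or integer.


In perfect competition, profit is maximized where P = MC.
11 = 3 + 8Q
8 = 8Q
Q* = 8/8 = 1

1
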